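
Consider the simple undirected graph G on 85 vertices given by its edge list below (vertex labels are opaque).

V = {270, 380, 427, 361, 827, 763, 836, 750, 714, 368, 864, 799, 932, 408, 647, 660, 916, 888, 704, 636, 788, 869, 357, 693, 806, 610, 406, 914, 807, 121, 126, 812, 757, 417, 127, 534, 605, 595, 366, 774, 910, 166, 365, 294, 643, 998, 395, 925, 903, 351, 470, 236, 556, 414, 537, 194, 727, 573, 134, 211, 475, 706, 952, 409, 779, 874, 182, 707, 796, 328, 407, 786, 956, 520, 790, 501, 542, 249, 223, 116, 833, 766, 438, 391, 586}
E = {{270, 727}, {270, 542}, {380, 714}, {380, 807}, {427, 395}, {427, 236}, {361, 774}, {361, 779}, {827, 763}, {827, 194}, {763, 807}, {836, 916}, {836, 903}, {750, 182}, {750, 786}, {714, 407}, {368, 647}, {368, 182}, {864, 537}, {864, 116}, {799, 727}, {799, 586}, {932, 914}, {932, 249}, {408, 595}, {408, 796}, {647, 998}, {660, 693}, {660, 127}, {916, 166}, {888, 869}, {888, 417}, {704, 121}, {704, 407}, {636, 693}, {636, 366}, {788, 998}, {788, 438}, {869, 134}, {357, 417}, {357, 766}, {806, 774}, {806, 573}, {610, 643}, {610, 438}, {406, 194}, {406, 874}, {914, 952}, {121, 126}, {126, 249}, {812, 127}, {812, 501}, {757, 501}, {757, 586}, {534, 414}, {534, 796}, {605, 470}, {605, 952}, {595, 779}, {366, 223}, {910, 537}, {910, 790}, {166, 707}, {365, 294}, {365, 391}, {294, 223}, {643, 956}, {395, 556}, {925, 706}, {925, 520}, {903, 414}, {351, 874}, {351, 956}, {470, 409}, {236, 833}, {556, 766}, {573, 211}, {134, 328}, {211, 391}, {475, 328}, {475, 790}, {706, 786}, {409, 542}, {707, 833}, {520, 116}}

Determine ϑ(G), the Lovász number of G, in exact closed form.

85*cos(pi/85)/(cos(pi/85) + 1)

Vertex 706 has 2 neighbors: 925, 786.
Vertex 501 has 2 neighbors: 812, 757.
Vertex 438 has 2 neighbors: 788, 610.
N(520) = {925, 116}, |N(520)| = 2.
Every vertex has degree 2 (N=85); the odd cycle C_{85}.
The 43 distinct eigenvalues: [2.0, 1.994538, 1.978183, 1.951024, 1.913209, 1.864944, 1.806494, 1.738178, 1.660368, 1.57349, 1.478018, 1.374473, 1.263422, 1.14547, 1.021262, 0.891477, 0.756822, 0.618034, 0.47587, 0.331108, 0.184537, 0.036958, -0.110823, -0.257998, -0.403765, -0.547326, -0.687898, -0.824713, -0.957023, -1.084107, -1.205269, -1.319849, -1.42722, -1.526797, -1.618034, -1.700434, -1.773547, -1.836974, -1.890368, -1.933437, -1.965946, -1.987718, -1.998634].
−85·(-2*cos(pi/85)) / ((2)−(-2*cos(pi/85))) = 85*cos(pi/85)/(cos(pi/85) + 1) = ϑ(G).
Numerically 42.4854826.
Lovász sandwich 42 ≤ 85*cos(pi/85)/(cos(pi/85) + 1) ≤ 43: both strict.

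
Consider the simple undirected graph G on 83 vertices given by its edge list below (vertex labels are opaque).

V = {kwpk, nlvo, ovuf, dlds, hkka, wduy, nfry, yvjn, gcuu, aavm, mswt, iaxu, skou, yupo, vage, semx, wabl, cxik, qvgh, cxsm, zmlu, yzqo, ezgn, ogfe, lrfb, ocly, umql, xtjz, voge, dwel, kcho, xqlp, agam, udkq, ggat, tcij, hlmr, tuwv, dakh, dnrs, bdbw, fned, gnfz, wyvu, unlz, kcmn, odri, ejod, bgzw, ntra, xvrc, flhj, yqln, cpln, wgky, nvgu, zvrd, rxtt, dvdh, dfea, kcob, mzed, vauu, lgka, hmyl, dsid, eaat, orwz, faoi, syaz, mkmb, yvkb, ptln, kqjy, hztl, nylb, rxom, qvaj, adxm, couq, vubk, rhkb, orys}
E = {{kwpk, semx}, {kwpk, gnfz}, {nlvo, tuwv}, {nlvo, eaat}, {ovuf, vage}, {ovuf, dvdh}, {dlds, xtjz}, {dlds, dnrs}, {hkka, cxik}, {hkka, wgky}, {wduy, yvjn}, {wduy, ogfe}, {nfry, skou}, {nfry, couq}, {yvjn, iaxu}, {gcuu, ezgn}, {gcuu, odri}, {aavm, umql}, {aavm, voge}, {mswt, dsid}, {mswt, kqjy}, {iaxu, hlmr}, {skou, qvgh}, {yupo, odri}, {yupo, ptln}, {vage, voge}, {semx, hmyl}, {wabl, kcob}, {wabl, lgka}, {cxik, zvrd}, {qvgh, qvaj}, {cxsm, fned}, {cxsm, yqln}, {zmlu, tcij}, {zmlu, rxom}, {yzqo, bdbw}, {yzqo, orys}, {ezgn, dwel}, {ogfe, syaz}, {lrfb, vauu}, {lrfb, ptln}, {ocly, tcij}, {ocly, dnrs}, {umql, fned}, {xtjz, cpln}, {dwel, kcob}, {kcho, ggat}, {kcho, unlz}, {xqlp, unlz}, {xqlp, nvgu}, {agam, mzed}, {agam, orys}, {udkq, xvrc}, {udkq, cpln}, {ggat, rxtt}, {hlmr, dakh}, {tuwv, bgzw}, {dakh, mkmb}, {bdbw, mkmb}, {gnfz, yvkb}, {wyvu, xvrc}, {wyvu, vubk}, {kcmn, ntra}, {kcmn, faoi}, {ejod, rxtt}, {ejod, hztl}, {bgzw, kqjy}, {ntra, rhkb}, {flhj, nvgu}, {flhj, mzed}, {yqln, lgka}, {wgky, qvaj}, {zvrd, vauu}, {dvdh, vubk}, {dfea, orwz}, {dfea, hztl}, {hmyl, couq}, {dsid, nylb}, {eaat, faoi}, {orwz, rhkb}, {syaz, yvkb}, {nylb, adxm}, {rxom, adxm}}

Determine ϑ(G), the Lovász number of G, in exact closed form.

83*cos(pi/83)/(cos(pi/83) + 1)

Vertex xqlp has 2 neighbors: unlz, nvgu.
N(dsid) = {mswt, nylb}, |N(dsid)| = 2.
deg(couq) = 2; N(couq) = {nfry, hmyl}.
N(adxm) = {nylb, rxom}, |N(adxm)| = 2.
deg(v) = 2 for all v (|V|=83); the odd cycle C_{83}.
The 42 distinct eigenvalues: [2.0, 1.9943, 1.9771, 1.9486, 1.909, 1.8584, 1.7972, 1.7257, 1.6443, 1.5535, 1.4538, 1.3457, 1.23, 1.1072, 0.9781, 0.8433, 0.7038, 0.5602, 0.4134, 0.2642, 0.1135, -0.0378, -0.189, -0.339, -0.4871, -0.6324, -0.7741, -0.9114, -1.0434, -1.1694, -1.2888, -1.4008, -1.5047, -1.6001, -1.6862, -1.7627, -1.8291, -1.8851, -1.9302, -1.9643, -1.9871, -1.9986].
λ_max=2, λ_min=-2*cos(pi/83); ϑ = −83·λ_min/(λ_max−λ_min) = 83*cos(pi/83)/(cos(pi/83) + 1).
= 41.485133… (decimal).
Sandwich: α(G)=41 ≤ ϑ(G)=83*cos(pi/83)/(cos(pi/83) + 1) ≤ χ(Ḡ)=42 (both strict).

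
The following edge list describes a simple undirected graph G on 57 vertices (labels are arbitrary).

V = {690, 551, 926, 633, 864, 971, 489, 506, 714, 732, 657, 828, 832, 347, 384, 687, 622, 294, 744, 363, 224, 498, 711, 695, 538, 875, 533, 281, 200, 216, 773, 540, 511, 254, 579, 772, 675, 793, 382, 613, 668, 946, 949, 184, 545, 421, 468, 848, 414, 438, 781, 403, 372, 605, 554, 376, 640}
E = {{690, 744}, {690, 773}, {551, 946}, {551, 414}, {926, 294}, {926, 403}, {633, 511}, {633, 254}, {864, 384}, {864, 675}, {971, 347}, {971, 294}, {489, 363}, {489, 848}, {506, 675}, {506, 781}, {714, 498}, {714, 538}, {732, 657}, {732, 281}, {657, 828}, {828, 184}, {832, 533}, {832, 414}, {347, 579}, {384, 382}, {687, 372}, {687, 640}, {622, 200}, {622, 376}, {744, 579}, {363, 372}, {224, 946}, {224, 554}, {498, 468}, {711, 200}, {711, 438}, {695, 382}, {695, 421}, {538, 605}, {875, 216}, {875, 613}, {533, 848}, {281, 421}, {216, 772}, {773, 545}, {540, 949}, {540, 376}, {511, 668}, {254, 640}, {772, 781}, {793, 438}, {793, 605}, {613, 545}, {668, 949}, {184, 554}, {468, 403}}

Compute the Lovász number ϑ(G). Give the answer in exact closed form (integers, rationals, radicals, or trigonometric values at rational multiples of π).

57*cos(pi/57)/(cos(pi/57) + 1)

deg(864) = 2; N(864) = {384, 675}.
N(489) = {363, 848}, |N(489)| = 2.
Vertex 773 has 2 neighbors: 690, 545.
deg(832) = 2; N(832) = {533, 414}.
Every vertex has degree 2 (N=57); the odd cycle C_{57}.
A has 29 distinct eigenvalues ≈ [2.0, 1.9879, 1.9516, 1.8916, 1.8087, 1.7038, 1.5783, 1.4336, 1.2714, 1.0939, 0.9031, 0.7013, 0.491, 0.2747, 0.0551, -0.1652, -0.3834, -0.597, -0.8034, -1.0, -1.1845, -1.3546, -1.5082, -1.6436, -1.7589, -1.853, -1.9245, -1.9727, -1.997].
Lovász: ϑ = −57(-2*cos(pi/57))/(2+-(-1)*2*cos(pi/57)) = 57*cos(pi/57)/(cos(pi/57) + 1).
ϑ(G) ≈ 28.47835.
28 ≤ 57*cos(pi/57)/(cos(pi/57) + 1) ≤ 29: both strict.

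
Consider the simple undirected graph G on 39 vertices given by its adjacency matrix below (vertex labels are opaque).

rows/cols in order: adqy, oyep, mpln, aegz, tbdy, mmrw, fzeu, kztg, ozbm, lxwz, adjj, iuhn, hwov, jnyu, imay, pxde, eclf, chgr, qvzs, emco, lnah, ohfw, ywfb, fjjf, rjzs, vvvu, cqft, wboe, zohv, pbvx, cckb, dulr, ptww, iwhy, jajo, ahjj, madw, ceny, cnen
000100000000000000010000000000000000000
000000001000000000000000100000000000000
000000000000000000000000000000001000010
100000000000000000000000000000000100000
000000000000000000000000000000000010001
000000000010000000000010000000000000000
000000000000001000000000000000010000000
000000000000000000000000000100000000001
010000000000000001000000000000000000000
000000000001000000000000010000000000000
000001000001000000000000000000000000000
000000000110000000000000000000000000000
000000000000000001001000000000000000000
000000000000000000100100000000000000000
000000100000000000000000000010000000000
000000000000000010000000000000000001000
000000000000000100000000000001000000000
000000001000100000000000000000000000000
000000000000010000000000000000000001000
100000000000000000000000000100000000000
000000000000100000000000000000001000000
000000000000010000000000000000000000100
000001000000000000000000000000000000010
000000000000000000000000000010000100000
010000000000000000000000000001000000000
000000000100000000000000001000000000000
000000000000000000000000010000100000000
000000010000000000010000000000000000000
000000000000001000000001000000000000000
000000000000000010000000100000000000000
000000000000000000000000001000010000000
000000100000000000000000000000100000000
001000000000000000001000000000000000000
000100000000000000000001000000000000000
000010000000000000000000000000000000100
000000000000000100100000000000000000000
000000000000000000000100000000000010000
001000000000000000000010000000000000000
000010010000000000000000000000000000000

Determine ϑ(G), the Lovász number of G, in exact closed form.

39*cos(pi/39)/(cos(pi/39) + 1)

deg(dulr) = 2; N(dulr) = {fzeu, cckb}.
N(jnyu) = {qvzs, ohfw}, |N(jnyu)| = 2.
deg(lnah) = 2; N(lnah) = {hwov, ptww}.
N(pxde) = {eclf, ahjj}, |N(pxde)| = 2.
deg(v) = 2 for all v (|V|=39); this is C_{39}, the 39-cycle.
The 20 distinct eigenvalues: [2.0, 1.974101, 1.897073, 1.770912, 1.598886, 1.385449, 1.136129, 0.857385, 0.556435, 0.241073, -0.080532, -0.400051, -0.70921, -1.0, -1.264891, -1.497021, -1.69038, -1.839959, -1.941884, -1.993515].
ϑ = −N·λ_min/(λ_max−λ_min) = −39·(-2*cos(pi/39))/(2−(-2*cos(pi/39))) = 39*cos(pi/39)/(cos(pi/39) + 1).
≈ 19.4683324 (to 7 d.p.).
19 ≤ 39*cos(pi/39)/(cos(pi/39) + 1) ≤ 20: both strict.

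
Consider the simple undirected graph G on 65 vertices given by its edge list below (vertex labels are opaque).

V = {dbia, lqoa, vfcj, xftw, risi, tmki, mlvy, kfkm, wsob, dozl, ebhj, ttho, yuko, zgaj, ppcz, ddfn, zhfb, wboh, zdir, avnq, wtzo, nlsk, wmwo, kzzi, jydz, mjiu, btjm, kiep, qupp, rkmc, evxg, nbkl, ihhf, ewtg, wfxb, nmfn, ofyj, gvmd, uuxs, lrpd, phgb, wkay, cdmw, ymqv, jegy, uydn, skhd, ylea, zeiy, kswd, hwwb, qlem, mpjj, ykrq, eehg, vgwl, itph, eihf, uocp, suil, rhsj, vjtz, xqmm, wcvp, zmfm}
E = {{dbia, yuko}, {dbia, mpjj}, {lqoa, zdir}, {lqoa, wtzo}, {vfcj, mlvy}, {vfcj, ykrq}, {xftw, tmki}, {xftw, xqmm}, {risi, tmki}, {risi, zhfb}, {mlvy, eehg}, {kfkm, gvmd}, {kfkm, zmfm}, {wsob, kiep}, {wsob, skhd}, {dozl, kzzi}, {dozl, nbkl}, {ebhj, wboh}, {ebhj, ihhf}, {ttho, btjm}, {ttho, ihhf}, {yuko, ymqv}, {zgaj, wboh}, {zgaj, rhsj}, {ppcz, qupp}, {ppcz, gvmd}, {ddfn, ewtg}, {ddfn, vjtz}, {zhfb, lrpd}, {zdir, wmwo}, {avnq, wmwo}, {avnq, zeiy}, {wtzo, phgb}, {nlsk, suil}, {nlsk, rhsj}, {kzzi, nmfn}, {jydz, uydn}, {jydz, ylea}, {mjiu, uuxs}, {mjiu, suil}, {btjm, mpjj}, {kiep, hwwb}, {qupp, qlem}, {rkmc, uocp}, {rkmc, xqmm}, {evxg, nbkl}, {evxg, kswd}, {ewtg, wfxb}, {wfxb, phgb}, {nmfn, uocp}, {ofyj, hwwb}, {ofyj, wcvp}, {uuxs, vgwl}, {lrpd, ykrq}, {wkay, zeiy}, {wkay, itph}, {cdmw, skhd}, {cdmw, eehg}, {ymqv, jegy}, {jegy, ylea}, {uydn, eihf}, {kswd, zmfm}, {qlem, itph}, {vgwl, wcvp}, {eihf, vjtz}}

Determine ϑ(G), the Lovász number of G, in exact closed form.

N(phgb) = {wtzo, wfxb}, |N(phgb)| = 2.
Vertex xqmm has 2 neighbors: xftw, rkmc.
N(eehg) = {mlvy, cdmw}, |N(eehg)| = 2.
deg(kzzi) = 2; N(kzzi) = {dozl, nmfn}.
Every vertex has degree 2 (N=65); a single 65-cycle (edge-transitive).
A has 33 distinct eigenvalues ≈ [2.0, 1.990663, 1.96274, 1.916492, 1.852349, 1.770912, 1.67294, 1.559349, 1.431198, 1.289684, 1.136129, 0.971967, 0.798729, 0.618034, 0.431568, 0.241073, 0.048327, -0.14487, -0.336714, -0.525415, -0.70921, -0.886383, -1.05528, -1.214325, -1.362032, -1.497021, -1.618034, -1.723939, -1.813749, -1.886624, -1.941884, -1.979013, -1.997664].
Lovász: ϑ = −65(-2*cos(pi/65))/(2+-(-1)*2*cos(pi/65)) = 65*cos(pi/65)/(cos(pi/65) + 1).
≈ 32.4810126 (to 7 d.p.).
Sandwich: α(G)=32 ≤ ϑ(G)=65*cos(pi/65)/(cos(pi/65) + 1) ≤ χ(Ḡ)=33 (both strict).

65*cos(pi/65)/(cos(pi/65) + 1)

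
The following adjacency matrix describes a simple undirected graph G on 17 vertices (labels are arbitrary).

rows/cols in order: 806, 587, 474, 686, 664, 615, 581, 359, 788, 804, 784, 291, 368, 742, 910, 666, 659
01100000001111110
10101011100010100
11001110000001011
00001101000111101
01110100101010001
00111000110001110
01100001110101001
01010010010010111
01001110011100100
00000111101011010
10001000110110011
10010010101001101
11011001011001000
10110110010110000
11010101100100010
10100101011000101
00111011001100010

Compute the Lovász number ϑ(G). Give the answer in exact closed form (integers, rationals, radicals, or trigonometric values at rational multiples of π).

Vertex 581 has 8 neighbors: 587, 474, 359, 788, 804, 291, 742, 659.
Vertex 368 has 8 neighbors: 806, 587, 686, 664, 359, 804, 784, 742.
N(587) = {806, 474, 664, 581, 359, 788, 368, 910}, |N(587)| = 8.
N(686) = {664, 615, 359, 291, 368, 742, 910, 659}, |N(686)| = 8.
G on 17 vertices is 8-regular; Paley(17): SR with (k,λ,μ)=(8,3,4).
The 3 distinct eigenvalues: [8.0, 1.562, -2.562].
Lovász (edge-transitive): ϑ = −17·(-sqrt(17)/2 - 1/2)/((8)−(-sqrt(17)/2 - 1/2)) = sqrt(17).
= 4.12311… (decimal).

sqrt(17)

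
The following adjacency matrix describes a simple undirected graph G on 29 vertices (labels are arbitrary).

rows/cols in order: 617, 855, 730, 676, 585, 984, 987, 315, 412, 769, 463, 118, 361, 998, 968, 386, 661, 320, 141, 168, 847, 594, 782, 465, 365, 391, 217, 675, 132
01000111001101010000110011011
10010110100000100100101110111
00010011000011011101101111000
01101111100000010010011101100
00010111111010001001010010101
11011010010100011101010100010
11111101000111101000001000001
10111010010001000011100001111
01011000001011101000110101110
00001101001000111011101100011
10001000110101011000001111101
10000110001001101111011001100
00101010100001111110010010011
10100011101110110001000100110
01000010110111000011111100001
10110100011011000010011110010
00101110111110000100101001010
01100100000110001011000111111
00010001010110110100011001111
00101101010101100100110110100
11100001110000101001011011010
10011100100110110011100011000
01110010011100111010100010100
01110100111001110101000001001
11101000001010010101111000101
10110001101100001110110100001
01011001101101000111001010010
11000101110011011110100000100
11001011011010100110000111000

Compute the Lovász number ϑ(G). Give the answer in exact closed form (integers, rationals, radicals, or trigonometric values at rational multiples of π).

Vertex 675 has 14 neighbors: 617, 855, 984, 315, 412, 769, 361, 998, 386, 661, 320, 141, 847, 217.
N(465) = {855, 730, 676, 984, 412, 769, 463, 998, 968, 386, 320, 168, 391, 132}, |N(465)| = 14.
Vertex 217 has 14 neighbors: 855, 676, 585, 315, 412, 463, 118, 998, 320, 141, 168, 782, 365, 675.
Vertex 386 has 14 neighbors: 617, 730, 676, 984, 769, 463, 361, 998, 141, 594, 782, 465, 365, 675.
Every vertex has degree 14 (N=29); SR(29,14,6,7) — a Paley graph.
The 3 distinct eigenvalues: [14.0, 2.192582, -3.192582].
ϑ = −N·λ_min/(λ_max−λ_min) = −29·(-sqrt(29)/2 - 1/2)/(14−(-sqrt(29)/2 - 1/2)) = sqrt(29).
Numerically 5.38516.

sqrt(29)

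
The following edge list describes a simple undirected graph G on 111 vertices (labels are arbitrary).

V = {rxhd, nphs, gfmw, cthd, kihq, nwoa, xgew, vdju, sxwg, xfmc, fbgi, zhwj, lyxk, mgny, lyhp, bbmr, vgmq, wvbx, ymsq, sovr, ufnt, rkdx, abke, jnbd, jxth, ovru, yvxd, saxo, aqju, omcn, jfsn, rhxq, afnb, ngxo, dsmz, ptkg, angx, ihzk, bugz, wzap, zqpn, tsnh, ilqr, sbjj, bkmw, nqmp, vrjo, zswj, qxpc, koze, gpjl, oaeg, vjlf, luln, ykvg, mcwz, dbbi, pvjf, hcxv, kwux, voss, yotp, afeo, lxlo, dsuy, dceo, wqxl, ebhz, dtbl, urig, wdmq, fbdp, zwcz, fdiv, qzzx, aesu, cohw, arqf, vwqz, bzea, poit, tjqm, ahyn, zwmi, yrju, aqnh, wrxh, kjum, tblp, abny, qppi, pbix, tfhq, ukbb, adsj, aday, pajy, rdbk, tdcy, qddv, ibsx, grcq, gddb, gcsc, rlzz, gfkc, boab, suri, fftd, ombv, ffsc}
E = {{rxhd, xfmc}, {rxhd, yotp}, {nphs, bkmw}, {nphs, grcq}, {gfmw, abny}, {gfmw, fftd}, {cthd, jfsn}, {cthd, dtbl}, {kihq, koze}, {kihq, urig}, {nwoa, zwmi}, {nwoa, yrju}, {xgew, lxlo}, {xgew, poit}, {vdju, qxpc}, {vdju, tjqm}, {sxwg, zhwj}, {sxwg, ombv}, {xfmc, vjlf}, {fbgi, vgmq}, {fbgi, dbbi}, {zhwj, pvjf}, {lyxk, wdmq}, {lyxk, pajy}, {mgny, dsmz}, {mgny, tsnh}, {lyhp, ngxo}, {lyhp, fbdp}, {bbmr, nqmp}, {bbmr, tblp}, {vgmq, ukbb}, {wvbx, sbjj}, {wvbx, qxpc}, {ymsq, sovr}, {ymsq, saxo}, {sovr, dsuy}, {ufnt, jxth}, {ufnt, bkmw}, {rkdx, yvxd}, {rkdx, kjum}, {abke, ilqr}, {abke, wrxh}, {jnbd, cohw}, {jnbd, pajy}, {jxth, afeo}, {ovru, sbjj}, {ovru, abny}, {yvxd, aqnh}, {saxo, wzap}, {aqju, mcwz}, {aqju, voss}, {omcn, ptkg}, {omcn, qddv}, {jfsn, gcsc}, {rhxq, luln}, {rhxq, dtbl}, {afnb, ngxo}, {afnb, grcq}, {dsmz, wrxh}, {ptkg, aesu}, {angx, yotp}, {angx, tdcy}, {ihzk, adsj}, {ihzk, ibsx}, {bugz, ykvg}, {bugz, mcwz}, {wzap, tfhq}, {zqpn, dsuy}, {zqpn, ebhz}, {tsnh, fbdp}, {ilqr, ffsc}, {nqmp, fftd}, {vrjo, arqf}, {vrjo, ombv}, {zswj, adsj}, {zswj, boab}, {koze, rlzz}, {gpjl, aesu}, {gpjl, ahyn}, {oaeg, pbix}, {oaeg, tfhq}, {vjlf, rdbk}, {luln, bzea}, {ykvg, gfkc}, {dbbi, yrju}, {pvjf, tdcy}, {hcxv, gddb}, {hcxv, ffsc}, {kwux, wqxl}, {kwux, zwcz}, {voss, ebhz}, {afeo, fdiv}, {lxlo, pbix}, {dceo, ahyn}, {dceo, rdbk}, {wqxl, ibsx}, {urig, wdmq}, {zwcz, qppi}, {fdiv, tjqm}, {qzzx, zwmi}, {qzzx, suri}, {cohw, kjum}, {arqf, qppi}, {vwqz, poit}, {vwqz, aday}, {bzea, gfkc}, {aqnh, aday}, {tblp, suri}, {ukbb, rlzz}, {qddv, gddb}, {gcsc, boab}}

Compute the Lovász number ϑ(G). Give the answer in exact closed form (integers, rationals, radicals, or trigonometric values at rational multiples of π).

111*cos(pi/111)/(cos(pi/111) + 1)

deg(ykvg) = 2; N(ykvg) = {bugz, gfkc}.
N(zwcz) = {kwux, qppi}, |N(zwcz)| = 2.
N(aesu) = {ptkg, gpjl}, |N(aesu)| = 2.
N(rkdx) = {yvxd, kjum}, |N(rkdx)| = 2.
Every vertex has degree 2 (N=111); a single 111-cycle (edge-transitive).
A has 56 distinct eigenvalues ≈ [2.0, 1.9968, 1.9872, 1.97123, 1.94895, 1.92043, 1.88575, 1.84504, 1.79841, 1.74603, 1.68805, 1.62466, 1.55607, 1.4825, 1.40417, 1.32135, 1.23429, 1.14329, 1.04861, 0.95058, 0.84951, 0.74571, 0.63953, 0.53129, 0.42136, 0.31007, 0.19779, 0.08488, -0.0283, -0.1414, -0.25404, -0.36586, -0.47652, -0.58565, -0.6929, -0.79793, -0.90041, -1.0, -1.09639, -1.18927, -1.27833, -1.36331, -1.44391, -1.51989, -1.591, -1.65702, -1.71773, -1.77293, -1.82246, -1.86614, -1.90385, -1.93547, -1.96088, -1.98001, -1.99279, -1.9992].
−111·(-2*cos(pi/111)) / ((2)−(-2*cos(pi/111))) = 111*cos(pi/111)/(cos(pi/111) + 1) = ϑ(G).
= 55.488884097… (decimal).
Check 55 ≤ 111*cos(pi/111)/(cos(pi/111) + 1) ≤ 56: both strict.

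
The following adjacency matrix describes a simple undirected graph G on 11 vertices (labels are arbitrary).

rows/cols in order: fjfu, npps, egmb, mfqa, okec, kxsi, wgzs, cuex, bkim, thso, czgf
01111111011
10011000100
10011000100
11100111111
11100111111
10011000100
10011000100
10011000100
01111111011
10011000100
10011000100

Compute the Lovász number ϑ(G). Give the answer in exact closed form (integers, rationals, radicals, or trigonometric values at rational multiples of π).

deg(egmb) = 4; N(egmb) = {fjfu, mfqa, okec, bkim}.
Vertex fjfu has 9 neighbors: npps, egmb, mfqa, okec, kxsi, wgzs, cuex, thso, czgf.
deg(mfqa) = 9; N(mfqa) = {fjfu, npps, egmb, kxsi, wgzs, cuex, bkim, thso, czgf}.
N(thso) = {fjfu, mfqa, okec, bkim}, |N(thso)| = 4.
3 parts of sizes [7, 2, 2]; α(G) = 7 = ϑ (perfect).
≈ 7.00000 (to 5 d.p.).
Check 7 ≤ 7 ≤ 7: collapsed.

7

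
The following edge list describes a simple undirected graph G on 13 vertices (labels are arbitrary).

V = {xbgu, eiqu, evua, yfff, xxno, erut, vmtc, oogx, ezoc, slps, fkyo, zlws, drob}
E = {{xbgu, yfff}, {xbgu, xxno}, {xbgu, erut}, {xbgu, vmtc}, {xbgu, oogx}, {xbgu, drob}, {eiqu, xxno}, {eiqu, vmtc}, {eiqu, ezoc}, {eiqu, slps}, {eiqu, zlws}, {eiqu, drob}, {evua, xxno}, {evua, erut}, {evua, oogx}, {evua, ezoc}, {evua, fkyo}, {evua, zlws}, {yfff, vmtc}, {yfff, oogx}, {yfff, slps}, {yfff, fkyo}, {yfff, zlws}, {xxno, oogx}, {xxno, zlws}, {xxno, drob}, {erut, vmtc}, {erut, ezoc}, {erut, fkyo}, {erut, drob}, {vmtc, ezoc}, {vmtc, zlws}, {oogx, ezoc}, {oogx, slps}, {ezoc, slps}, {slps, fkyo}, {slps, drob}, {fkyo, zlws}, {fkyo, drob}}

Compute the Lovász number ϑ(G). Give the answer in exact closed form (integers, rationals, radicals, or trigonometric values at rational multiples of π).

deg(ezoc) = 6; N(ezoc) = {eiqu, evua, erut, vmtc, oogx, slps}.
N(oogx) = {xbgu, evua, yfff, xxno, ezoc, slps}, |N(oogx)| = 6.
deg(zlws) = 6; N(zlws) = {eiqu, evua, yfff, xxno, vmtc, fkyo}.
deg(drob) = 6; N(drob) = {xbgu, eiqu, xxno, erut, slps, fkyo}.
13-vertex 6-regular graph: SR(13,6,2,3) — a Paley graph.
The 3 distinct eigenvalues: [6.0, 1.30278, -2.30278].
Lovász (edge-transitive): ϑ = −13·(-sqrt(13)/2 - 1/2)/((6)−(-sqrt(13)/2 - 1/2)) = sqrt(13).
Numerically 3.6055513.

sqrt(13)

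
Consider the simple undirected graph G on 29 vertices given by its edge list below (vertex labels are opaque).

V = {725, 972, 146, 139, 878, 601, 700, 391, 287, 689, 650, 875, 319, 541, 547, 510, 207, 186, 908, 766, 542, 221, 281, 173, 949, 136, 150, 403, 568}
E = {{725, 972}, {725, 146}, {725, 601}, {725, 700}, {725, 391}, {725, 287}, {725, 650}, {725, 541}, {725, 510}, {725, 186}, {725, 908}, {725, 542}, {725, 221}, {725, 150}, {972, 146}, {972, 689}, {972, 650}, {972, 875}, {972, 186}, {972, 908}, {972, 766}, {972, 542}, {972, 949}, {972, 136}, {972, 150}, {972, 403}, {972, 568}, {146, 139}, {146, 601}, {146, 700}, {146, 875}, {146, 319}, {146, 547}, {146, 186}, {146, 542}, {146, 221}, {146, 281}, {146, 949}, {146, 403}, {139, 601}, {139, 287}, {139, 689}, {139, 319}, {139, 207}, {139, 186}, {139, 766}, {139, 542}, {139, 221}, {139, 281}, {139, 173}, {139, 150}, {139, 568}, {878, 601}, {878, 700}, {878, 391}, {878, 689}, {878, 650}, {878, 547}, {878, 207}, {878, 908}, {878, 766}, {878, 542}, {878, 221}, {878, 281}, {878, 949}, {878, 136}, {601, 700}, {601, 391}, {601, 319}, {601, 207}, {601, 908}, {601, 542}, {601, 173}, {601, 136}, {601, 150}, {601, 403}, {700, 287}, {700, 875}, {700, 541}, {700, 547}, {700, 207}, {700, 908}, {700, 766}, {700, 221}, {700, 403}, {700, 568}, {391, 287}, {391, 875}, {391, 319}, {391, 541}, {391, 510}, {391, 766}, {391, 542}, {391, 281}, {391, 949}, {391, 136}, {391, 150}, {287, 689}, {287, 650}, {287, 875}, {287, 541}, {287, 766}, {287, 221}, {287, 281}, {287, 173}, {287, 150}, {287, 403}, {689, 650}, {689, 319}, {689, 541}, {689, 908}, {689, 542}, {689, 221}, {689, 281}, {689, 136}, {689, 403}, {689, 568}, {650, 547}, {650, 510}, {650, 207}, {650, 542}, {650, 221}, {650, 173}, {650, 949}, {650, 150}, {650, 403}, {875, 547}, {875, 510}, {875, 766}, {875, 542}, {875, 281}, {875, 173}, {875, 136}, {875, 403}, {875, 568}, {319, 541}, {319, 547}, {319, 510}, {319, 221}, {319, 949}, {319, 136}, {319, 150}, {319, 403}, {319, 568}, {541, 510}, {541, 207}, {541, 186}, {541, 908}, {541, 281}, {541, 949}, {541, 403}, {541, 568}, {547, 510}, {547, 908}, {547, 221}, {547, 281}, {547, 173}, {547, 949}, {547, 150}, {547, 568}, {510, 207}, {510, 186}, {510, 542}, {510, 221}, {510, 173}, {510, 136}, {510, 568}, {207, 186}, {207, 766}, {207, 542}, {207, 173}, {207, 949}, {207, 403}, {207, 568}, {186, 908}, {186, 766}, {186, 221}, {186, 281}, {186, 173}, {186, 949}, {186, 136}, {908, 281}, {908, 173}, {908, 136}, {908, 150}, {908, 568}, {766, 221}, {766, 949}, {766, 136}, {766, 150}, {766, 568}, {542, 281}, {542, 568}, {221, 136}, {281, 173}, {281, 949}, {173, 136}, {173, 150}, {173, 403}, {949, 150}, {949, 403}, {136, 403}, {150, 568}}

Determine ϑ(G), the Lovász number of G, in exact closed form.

Vertex 547 has 14 neighbors: 146, 878, 700, 650, 875, 319, 510, 908, 221, 281, 173, 949, 150, 568.
Vertex 972 has 14 neighbors: 725, 146, 689, 650, 875, 186, 908, 766, 542, 949, 136, 150, 403, 568.
deg(281) = 14; N(281) = {146, 139, 878, 391, 287, 689, 875, 541, 547, 186, 908, 542, 173, 949}.
deg(875) = 14; N(875) = {972, 146, 700, 391, 287, 547, 510, 766, 542, 281, 173, 136, 403, 568}.
G on 29 vertices is 14-regular; strongly regular (29,14,6,7).
spec(A) ≈ [14.0, 2.192582, -3.192582] (distinct, 6 d.p.).
ϑ = −N·λ_min/(λ_max−λ_min) = −29·(-sqrt(29)/2 - 1/2)/(14−(-sqrt(29)/2 - 1/2)) = sqrt(29).
≈ 5.385165 (to 6 d.p.).

sqrt(29)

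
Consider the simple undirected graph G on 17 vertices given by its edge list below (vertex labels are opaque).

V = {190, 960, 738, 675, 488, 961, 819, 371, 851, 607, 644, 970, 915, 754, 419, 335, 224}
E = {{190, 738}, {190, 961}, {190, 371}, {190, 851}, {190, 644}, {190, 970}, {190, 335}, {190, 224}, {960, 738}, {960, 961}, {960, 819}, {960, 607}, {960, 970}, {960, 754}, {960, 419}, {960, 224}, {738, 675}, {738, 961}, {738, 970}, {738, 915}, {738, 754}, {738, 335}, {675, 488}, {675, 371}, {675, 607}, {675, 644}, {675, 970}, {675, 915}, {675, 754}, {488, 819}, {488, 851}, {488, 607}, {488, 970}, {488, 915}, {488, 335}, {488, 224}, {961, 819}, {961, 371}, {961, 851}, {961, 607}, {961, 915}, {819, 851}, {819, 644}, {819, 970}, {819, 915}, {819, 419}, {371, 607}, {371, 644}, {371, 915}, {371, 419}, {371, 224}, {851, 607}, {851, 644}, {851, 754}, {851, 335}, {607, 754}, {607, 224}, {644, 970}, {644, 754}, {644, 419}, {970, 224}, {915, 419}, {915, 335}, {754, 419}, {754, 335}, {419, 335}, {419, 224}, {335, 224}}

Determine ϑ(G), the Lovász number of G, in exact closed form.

N(607) = {960, 675, 488, 961, 371, 851, 754, 224}, |N(607)| = 8.
Vertex 190 has 8 neighbors: 738, 961, 371, 851, 644, 970, 335, 224.
deg(644) = 8; N(644) = {190, 675, 819, 371, 851, 970, 754, 419}.
deg(488) = 8; N(488) = {675, 819, 851, 607, 970, 915, 335, 224}.
Regular of degree 8 on 17 vertices: Paley(17): SR with (k,λ,μ)=(8,3,4).
A has 3 distinct eigenvalues ≈ [8.0, 1.561553, -2.561553].
Lovász (edge-transitive): ϑ = −17·(-sqrt(17)/2 - 1/2)/((8)−(-sqrt(17)/2 - 1/2)) = sqrt(17).
= 4.1231… (decimal).

sqrt(17)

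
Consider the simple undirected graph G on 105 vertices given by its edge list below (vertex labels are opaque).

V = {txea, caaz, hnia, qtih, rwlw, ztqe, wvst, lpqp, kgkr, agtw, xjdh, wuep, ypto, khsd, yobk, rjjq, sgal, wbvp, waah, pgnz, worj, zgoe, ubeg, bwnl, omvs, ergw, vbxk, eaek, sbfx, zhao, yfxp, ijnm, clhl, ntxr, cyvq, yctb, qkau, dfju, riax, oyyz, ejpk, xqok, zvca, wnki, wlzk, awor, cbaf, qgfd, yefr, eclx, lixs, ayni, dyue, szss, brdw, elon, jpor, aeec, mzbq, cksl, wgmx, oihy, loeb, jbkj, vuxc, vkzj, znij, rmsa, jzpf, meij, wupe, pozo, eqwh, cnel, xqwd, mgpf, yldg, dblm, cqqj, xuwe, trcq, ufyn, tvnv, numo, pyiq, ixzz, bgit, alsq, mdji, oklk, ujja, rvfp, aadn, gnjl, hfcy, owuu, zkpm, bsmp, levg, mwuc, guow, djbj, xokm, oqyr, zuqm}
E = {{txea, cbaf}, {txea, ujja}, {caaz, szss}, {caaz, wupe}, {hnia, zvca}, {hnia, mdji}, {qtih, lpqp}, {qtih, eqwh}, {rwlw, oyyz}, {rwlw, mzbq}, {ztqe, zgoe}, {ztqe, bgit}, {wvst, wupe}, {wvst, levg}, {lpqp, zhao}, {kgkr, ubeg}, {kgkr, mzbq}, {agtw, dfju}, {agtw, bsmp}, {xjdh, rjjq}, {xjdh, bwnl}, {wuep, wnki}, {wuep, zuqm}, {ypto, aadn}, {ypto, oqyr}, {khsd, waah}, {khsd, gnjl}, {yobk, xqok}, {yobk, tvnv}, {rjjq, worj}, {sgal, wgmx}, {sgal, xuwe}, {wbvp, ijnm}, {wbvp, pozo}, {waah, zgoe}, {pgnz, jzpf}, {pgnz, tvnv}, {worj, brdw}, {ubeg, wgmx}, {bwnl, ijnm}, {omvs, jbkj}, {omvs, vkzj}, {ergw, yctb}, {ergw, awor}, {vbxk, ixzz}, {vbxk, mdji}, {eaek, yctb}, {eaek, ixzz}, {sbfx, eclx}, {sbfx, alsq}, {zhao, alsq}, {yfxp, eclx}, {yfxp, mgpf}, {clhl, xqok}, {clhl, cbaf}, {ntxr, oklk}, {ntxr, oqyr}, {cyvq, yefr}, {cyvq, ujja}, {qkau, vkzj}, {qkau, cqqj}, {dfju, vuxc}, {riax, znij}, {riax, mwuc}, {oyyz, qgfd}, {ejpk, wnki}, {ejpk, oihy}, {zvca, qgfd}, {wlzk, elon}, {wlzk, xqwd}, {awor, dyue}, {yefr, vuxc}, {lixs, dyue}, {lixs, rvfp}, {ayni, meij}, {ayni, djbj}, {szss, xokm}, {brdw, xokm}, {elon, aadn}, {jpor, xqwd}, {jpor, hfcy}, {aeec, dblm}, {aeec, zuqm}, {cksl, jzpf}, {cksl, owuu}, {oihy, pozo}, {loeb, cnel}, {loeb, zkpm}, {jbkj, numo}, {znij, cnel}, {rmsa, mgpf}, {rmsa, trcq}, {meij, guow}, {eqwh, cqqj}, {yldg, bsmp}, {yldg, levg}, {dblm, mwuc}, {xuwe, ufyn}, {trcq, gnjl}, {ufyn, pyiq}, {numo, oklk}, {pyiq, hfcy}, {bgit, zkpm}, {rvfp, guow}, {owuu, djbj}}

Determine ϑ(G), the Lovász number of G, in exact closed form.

105*cos(pi/105)/(cos(pi/105) + 1)

N(yobk) = {xqok, tvnv}, |N(yobk)| = 2.
N(ijnm) = {wbvp, bwnl}, |N(ijnm)| = 2.
deg(qtih) = 2; N(qtih) = {lpqp, eqwh}.
deg(levg) = 2; N(levg) = {wvst, yldg}.
105-vertex 2-regular graph: connected 2-regular on 105 ⇒ C_{105}.
A has 53 distinct eigenvalues ≈ [2.0, 1.996, 1.986, 1.968, 1.943, 1.911, 1.872, 1.827, 1.775, 1.717, 1.652, 1.582, 1.506, 1.425, 1.338, 1.247, 1.151, 1.051, 0.948, 0.841, 0.731, 0.618, 0.503, 0.387, 0.268, 0.149, 0.03, -0.09, -0.209, -0.328, -0.445, -0.561, -0.675, -0.786, -0.895, -1.0, -1.102, -1.2, -1.293, -1.382, -1.466, -1.545, -1.618, -1.685, -1.747, -1.802, -1.851, -1.893, -1.928, -1.956, -1.978, -1.992, -1.999].
With N=105: ϑ(G) = 105·(-(-1)*2*cos(pi/105))/(2−(-2*cos(pi/105))) = 105*cos(pi/105)/(cos(pi/105) + 1).
= 52.4882487… (decimal).
Lovász sandwich 52 ≤ 105*cos(pi/105)/(cos(pi/105) + 1) ≤ 53: both strict.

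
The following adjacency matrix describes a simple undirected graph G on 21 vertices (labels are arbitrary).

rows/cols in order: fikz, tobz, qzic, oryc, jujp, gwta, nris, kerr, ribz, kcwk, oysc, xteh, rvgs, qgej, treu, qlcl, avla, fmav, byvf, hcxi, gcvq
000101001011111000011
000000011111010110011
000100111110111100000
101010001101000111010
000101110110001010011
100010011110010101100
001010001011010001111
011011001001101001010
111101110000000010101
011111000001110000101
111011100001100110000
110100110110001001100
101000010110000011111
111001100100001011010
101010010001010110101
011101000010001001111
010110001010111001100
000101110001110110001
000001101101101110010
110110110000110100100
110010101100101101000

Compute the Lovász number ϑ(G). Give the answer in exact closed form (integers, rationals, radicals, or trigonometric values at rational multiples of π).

6

Vertex rvgs has 10 neighbors: fikz, qzic, kerr, kcwk, oysc, avla, fmav, byvf, hcxi, gcvq.
deg(qlcl) = 10; N(qlcl) = {tobz, qzic, oryc, gwta, oysc, treu, fmav, byvf, hcxi, gcvq}.
Vertex qgej has 10 neighbors: fikz, tobz, qzic, gwta, nris, kcwk, treu, avla, fmav, hcxi.
deg(oryc) = 10; N(oryc) = {fikz, qzic, jujp, ribz, kcwk, xteh, qlcl, avla, fmav, hcxi}.
21-vertex 10-regular graph: Kneser-type, 2-subsets of [7].
A has 3 distinct eigenvalues ≈ [10.0, 1.0, -4.0].
ϑ = −N·λ_min/(λ_max−λ_min) = −21·(-4)/(10−(-4)) = 6.
≈ 6.000000 (to 6 d.p.).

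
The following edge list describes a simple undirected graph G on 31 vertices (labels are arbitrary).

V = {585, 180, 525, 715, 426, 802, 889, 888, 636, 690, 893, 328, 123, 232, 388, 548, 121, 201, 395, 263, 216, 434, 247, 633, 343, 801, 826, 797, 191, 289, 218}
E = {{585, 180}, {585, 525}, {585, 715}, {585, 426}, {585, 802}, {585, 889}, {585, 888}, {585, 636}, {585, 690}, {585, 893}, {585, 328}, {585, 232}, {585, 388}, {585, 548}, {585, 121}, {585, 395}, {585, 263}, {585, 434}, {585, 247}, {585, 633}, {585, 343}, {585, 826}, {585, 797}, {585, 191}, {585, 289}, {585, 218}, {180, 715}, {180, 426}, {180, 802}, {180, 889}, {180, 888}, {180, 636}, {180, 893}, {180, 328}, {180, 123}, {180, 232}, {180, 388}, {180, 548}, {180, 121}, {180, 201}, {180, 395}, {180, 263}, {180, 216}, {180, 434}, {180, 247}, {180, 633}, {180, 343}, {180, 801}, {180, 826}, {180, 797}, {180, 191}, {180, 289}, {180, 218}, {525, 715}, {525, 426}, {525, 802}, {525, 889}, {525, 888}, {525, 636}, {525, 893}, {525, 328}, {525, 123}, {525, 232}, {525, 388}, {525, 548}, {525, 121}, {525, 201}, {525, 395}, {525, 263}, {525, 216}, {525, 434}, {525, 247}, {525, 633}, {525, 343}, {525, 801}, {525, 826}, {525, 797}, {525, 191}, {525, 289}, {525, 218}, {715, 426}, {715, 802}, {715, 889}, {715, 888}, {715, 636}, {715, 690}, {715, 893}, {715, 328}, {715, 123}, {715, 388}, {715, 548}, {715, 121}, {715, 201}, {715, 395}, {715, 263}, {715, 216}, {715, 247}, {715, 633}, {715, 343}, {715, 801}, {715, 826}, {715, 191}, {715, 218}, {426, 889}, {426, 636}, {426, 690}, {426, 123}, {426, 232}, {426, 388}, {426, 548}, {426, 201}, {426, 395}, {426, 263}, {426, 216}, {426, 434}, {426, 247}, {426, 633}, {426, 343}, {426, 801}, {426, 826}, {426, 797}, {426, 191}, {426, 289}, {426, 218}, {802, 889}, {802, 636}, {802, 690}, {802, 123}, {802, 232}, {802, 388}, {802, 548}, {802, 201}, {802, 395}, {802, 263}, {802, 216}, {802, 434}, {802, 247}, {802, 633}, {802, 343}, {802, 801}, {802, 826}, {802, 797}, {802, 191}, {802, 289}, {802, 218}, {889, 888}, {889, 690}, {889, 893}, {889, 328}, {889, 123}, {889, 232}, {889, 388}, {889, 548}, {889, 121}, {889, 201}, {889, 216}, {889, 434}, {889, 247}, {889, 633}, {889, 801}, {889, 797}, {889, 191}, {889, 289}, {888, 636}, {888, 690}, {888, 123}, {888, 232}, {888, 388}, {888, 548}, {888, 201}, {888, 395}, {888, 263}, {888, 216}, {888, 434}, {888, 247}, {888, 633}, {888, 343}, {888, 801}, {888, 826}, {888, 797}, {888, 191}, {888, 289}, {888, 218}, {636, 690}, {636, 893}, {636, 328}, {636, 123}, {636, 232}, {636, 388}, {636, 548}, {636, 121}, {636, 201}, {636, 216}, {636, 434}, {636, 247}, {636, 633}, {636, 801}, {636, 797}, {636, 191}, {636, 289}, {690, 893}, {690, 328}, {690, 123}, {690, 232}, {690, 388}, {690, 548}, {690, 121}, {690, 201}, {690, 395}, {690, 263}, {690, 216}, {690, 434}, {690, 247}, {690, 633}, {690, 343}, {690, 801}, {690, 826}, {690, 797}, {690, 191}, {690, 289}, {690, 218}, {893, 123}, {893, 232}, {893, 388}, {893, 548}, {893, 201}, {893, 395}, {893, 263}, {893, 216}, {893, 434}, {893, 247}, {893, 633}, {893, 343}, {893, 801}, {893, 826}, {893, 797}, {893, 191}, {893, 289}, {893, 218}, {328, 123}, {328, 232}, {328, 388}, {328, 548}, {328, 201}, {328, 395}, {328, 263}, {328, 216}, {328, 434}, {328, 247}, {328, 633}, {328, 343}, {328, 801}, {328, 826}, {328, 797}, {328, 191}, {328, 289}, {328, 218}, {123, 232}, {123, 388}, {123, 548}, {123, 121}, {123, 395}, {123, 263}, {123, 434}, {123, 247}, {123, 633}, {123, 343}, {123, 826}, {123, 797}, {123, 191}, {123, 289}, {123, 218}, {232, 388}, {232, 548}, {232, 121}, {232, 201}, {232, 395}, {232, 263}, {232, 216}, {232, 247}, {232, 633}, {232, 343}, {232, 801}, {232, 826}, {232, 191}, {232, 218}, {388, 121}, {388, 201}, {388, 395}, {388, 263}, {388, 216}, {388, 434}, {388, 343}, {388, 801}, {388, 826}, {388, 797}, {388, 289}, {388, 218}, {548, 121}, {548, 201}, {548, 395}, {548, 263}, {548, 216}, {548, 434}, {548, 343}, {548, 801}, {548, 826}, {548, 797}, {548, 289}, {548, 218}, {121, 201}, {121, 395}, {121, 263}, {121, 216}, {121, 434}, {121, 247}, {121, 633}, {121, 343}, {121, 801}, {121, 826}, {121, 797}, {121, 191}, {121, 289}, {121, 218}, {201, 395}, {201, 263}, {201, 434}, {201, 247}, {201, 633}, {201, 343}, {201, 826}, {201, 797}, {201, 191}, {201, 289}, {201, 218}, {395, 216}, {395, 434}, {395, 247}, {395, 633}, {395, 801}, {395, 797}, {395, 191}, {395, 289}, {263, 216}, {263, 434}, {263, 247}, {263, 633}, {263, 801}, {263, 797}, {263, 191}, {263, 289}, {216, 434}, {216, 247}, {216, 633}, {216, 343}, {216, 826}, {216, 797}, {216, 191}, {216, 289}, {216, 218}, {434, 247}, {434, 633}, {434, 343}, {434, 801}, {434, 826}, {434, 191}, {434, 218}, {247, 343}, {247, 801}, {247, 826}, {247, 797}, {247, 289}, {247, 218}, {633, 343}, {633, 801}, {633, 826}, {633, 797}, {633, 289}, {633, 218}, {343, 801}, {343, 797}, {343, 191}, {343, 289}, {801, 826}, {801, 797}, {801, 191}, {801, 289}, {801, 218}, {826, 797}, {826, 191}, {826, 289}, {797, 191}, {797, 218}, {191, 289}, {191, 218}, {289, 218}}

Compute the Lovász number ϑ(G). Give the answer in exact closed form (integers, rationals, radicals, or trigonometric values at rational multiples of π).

7

N(216) = {180, 525, 715, 426, 802, 889, 888, 636, 690, 893, 328, 232, 388, 548, 121, 395, 263, 434, 247, 633, 343, 826, 797, 191, 289, 218}, |N(216)| = 26.
Vertex 889 has 24 neighbors: 585, 180, 525, 715, 426, 802, 888, 690, 893, 328, 123, 232, 388, 548, 121, 201, 216, 434, 247, 633, 801, 797, 191, 289.
N(180) = {585, 715, 426, 802, 889, 888, 636, 893, 328, 123, 232, 388, 548, 121, 201, 395, 263, 216, 434, 247, 633, 343, 801, 826, 797, 191, 289, 218}, |N(180)| = 28.
Vertex 888 has 25 neighbors: 585, 180, 525, 715, 889, 636, 690, 123, 232, 388, 548, 201, 395, 263, 216, 434, 247, 633, 343, 801, 826, 797, 191, 289, 218.
6 parts of sizes [7, 6, 5, 5, 5, 3]; α(G) = 7 = ϑ (perfect).
ϑ(G) ≈ 7.000000.
α=7, χ(Ḡ)=7; ϑ=7 lies between (collapsed).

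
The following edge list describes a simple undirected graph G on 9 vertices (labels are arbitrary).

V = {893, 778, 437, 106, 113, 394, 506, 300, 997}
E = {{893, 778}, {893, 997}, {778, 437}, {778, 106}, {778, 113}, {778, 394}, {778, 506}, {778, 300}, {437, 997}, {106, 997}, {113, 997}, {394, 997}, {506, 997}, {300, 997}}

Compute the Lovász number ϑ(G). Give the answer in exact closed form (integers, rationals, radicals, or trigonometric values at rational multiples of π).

N(506) = {778, 997}, |N(506)| = 2.
deg(997) = 7; N(997) = {893, 437, 106, 113, 394, 506, 300}.
deg(893) = 2; N(893) = {778, 997}.
Vertex 113 has 2 neighbors: 778, 997.
Complete multipartite on [7, 2]: sandwich collapses at ϑ=7.
ϑ(G) ≈ 7.0000000.
Sandwich: α(G)=7 ≤ ϑ(G)=7 ≤ χ(Ḡ)=7 (collapsed).

7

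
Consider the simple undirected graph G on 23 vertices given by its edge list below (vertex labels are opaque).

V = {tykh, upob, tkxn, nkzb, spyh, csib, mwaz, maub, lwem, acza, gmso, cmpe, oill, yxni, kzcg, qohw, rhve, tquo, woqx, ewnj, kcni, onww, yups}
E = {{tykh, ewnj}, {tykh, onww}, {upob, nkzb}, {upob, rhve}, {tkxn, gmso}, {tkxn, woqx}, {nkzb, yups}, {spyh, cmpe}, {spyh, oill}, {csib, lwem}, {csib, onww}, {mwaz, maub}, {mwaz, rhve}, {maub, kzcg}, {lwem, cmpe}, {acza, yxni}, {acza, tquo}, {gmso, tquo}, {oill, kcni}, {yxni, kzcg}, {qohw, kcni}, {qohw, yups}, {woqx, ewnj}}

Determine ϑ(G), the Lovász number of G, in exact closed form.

23*cos(pi/23)/(cos(pi/23) + 1)

deg(mwaz) = 2; N(mwaz) = {maub, rhve}.
deg(woqx) = 2; N(woqx) = {tkxn, ewnj}.
deg(csib) = 2; N(csib) = {lwem, onww}.
deg(kzcg) = 2; N(kzcg) = {maub, yxni}.
2-regular, N=23; this is C_{23}, the 23-cycle.
A has 12 distinct eigenvalues ≈ [2.0, 1.926, 1.709, 1.365, 0.92, 0.407, -0.136, -0.67, -1.153, -1.551, -1.834, -1.981].
Lovász: ϑ = −23(-2*cos(pi/23))/(2+-(-1)*2*cos(pi/23)) = 23*cos(pi/23)/(cos(pi/23) + 1).
Numerically 11.446194.
Sandwich: α(G)=11 ≤ ϑ(G)=23*cos(pi/23)/(cos(pi/23) + 1) ≤ χ(Ḡ)=12 (both strict).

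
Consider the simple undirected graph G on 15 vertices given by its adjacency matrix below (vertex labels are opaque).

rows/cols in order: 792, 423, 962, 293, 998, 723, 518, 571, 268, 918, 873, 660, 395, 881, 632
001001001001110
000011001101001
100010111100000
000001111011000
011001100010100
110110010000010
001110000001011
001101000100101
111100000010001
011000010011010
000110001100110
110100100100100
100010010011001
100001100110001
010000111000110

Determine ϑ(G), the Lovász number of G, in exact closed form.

N(632) = {423, 518, 571, 268, 395, 881}, |N(632)| = 6.
N(998) = {423, 962, 723, 518, 873, 395}, |N(998)| = 6.
N(268) = {792, 423, 962, 293, 873, 632}, |N(268)| = 6.
Vertex 518 has 6 neighbors: 962, 293, 998, 660, 881, 632.
deg(v) = 6 for all v (|V|=15); Kneser-type, 2-subsets of [6].
A has 3 distinct eigenvalues ≈ [6.0, 1.0, -3.0].
ϑ = −N·λ_min/(λ_max−λ_min) = −15·(-3)/(6−(-3)) = 5.
ϑ(G) ≈ 5.0000.

5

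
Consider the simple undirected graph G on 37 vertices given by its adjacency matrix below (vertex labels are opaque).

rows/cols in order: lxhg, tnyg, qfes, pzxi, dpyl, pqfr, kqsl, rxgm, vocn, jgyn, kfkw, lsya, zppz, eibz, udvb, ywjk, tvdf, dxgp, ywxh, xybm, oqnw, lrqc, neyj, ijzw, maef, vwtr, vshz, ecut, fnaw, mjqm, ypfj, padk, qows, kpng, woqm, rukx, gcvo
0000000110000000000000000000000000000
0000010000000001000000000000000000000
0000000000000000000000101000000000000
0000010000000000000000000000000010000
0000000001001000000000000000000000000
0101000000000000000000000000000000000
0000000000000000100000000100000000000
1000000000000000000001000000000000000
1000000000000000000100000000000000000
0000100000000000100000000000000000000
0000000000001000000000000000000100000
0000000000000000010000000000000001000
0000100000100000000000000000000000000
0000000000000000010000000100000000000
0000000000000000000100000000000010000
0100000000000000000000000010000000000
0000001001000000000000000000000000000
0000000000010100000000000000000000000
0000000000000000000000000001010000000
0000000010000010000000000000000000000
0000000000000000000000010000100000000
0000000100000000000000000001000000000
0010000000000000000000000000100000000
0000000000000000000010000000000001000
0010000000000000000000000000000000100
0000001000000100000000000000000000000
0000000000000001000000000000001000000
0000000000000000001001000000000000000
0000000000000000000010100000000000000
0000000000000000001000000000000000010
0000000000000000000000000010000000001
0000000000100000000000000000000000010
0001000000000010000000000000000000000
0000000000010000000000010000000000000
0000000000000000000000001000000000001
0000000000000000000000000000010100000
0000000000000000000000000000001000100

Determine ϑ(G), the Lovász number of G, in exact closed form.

37*cos(pi/37)/(cos(pi/37) + 1)

Vertex xybm has 2 neighbors: vocn, udvb.
Vertex padk has 2 neighbors: kfkw, rukx.
Vertex qfes has 2 neighbors: neyj, maef.
Vertex ijzw has 2 neighbors: oqnw, kpng.
2-regular, N=37; a single 37-cycle (edge-transitive).
Distinct eigenvalues (to 3 d.p.): [2.0, 1.971, 1.886, 1.746, 1.556, 1.321, 1.049, 0.746, 0.421, 0.085, -0.254, -0.586, -0.9, -1.189, -1.444, -1.657, -1.822, -1.935, -1.993].
With N=37: ϑ(G) = 37·(-(-1)*2*cos(pi/37))/(2−(-2*cos(pi/37))) = 37*cos(pi/37)/(cos(pi/37) + 1).
= 18.46662… (decimal).
Sandwich: α(G)=18 ≤ ϑ(G)=37*cos(pi/37)/(cos(pi/37) + 1) ≤ χ(Ḡ)=19 (both strict).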